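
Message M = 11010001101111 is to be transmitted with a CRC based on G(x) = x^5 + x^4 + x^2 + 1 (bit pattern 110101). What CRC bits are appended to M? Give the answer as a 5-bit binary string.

10011

Append 5 zeros: 1101000110111100000. Divide by 110101 (XOR where the leading bit is 1):
  pos 0: 110100 XOR 110101 = 000001
  pos 5: 101101 XOR 110101 = 011000
  pos 6: 110001 XOR 110101 = 000100
  pos 9: 100110 XOR 110101 = 010011
  pos 10: 100110 XOR 110101 = 010011
  pos 11: 100110 XOR 110101 = 010011
  pos 12: 100110 XOR 110101 = 010011
  pos 13: 100110 XOR 110101 = 010011
Remainder (last 5 bits) = 10011. This is the CRC / FCS.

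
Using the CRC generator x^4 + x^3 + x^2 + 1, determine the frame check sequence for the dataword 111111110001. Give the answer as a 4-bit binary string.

Append 4 zeros: 1111111100010000. Divide by 11101 (XOR where the leading bit is 1):
  pos 0: 11111 XOR 11101 = 00010
  pos 3: 10111 XOR 11101 = 01010
  pos 4: 10100 XOR 11101 = 01001
  pos 5: 10010 XOR 11101 = 01111
  pos 6: 11110 XOR 11101 = 00011
  pos 9: 11100 XOR 11101 = 00001
Remainder (last 4 bits) = 0100. This is the CRC / FCS.

0100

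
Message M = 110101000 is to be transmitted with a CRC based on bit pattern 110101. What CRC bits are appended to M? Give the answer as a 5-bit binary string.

00000

Append 5 zeros: 11010100000000. Divide by 110101 (XOR where the leading bit is 1):
  pos 0: 110101 XOR 110101 = 000000
Remainder (last 5 bits) = 00000. This is the CRC / FCS.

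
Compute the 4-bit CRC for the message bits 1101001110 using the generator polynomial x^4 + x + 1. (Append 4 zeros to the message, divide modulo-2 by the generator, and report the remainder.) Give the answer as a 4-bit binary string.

Append 4 zeros: 11010011100000. Divide by 10011 (XOR where the leading bit is 1):
  pos 0: 11010 XOR 10011 = 01001
  pos 1: 10010 XOR 10011 = 00001
  pos 5: 11110 XOR 10011 = 01101
  pos 6: 11010 XOR 10011 = 01001
  pos 7: 10010 XOR 10011 = 00001
Remainder (last 4 bits) = 0100. This is the CRC / FCS.

0100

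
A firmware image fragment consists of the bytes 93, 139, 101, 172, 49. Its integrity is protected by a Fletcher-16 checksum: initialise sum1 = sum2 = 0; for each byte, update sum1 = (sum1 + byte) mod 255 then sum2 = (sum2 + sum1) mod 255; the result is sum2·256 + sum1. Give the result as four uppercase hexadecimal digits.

Running sums (mod 255):
  after byte 0 (93): sum1=93, sum2=93
  after byte 1 (139): sum1=232, sum2=70
  after byte 2 (101): sum1=78, sum2=148
  after byte 3 (172): sum1=250, sum2=143
  after byte 4 (49): sum1=44, sum2=187
Checksum = sum2·256 + sum1 = 187·256 + 44 = 47916 = 0xBB2C.

BB2C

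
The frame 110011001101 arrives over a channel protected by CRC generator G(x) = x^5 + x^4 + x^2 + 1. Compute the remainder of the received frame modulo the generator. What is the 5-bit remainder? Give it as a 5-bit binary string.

Modulo-2 division of 110011001101 by 110101:
  pos 0: 110011 XOR 110101 = 000110
  pos 3: 110001 XOR 110101 = 000100
  pos 6: 100101 XOR 110101 = 010000
Remainder = 10000 (nonzero — an error is detected).

10000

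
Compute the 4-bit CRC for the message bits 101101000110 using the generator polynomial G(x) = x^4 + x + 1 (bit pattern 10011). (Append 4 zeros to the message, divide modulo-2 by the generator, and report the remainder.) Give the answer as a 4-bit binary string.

Append 4 zeros: 1011010001100000. Divide by 10011 (XOR where the leading bit is 1):
  pos 0: 10110 XOR 10011 = 00101
  pos 2: 10110 XOR 10011 = 00101
  pos 4: 10100 XOR 10011 = 00111
  pos 6: 11111 XOR 10011 = 01100
  pos 7: 11000 XOR 10011 = 01011
  pos 8: 10110 XOR 10011 = 00101
  pos 10: 10100 XOR 10011 = 00111
Remainder (last 4 bits) = 1110. This is the CRC / FCS.

1110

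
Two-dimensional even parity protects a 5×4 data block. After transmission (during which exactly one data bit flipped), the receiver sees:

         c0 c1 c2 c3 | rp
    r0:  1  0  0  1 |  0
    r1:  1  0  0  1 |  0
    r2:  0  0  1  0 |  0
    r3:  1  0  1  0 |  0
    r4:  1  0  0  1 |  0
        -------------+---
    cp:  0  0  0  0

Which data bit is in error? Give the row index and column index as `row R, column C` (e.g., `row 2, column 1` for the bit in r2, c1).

row 2, column 3

Recompute each row's even parity and compare to rp:
  r0: data parity 0, sent rp 0 → ok
  r1: data parity 0, sent rp 0 → ok
  r2: data parity 1, sent rp 0 → mismatch
  r3: data parity 0, sent rp 0 → ok
  r4: data parity 0, sent rp 0 → ok
Recompute each column's even parity and compare to cp:
  c0: data parity 0, sent cp 0 → ok
  c1: data parity 0, sent cp 0 → ok
  c2: data parity 0, sent cp 0 → ok
  c3: data parity 1, sent cp 0 → mismatch
Exactly one row (r2) and one column (c3) fail → the flipped bit is at their intersection.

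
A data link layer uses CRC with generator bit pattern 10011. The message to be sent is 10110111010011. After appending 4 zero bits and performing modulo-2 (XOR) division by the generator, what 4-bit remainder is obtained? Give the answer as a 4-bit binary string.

1010

Append 4 zeros: 101101110100110000. Divide by 10011 (XOR where the leading bit is 1):
  pos 0: 10110 XOR 10011 = 00101
  pos 2: 10111 XOR 10011 = 00100
  pos 4: 10010 XOR 10011 = 00001
  pos 8: 11001 XOR 10011 = 01010
  pos 9: 10101 XOR 10011 = 00110
  pos 11: 11000 XOR 10011 = 01011
  pos 12: 10110 XOR 10011 = 00101
Remainder (last 4 bits) = 1010. This is the CRC / FCS.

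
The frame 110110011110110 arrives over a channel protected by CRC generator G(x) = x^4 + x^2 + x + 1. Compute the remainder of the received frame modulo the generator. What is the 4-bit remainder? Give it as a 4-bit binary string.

0000

Modulo-2 division of 110110011110110 by 10111:
  pos 0: 11011 XOR 10111 = 01100
  pos 1: 11000 XOR 10111 = 01111
  pos 2: 11110 XOR 10111 = 01001
  pos 3: 10011 XOR 10111 = 00100
  pos 5: 10011 XOR 10111 = 00100
  pos 7: 10010 XOR 10111 = 00101
  pos 9: 10111 XOR 10111 = 00000
Remainder = 0000 (zero — the frame passes the CRC check).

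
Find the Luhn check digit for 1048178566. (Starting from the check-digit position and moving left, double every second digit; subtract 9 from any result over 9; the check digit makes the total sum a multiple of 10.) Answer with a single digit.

Partial digits right→left: 6 6 5 8 7 1 8 4 0 1
Double every second digit counting from the check-digit position (so the 1st, 3rd, 5th, ... of the partial from the right).
  doubled (with −9 where >9): 3 1 5 7 0 → sum 16
  kept as-is: 6 8 1 4 1 → sum 20
Total = 16 + 20 = 36.
Check digit = (10 − (36 mod 10)) mod 10 = 4.

4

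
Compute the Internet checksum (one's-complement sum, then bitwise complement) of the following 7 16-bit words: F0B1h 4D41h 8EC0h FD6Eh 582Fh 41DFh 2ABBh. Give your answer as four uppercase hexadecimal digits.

One's-complement addition (fold any carry out of bit 15 back into bit 0):
  0xF0B1 + 0x4D41 = 0x13DF2 → wrap carry → 0x3DF3
  0x3DF3 + 0x8EC0 = 0x0CCB3
  0xCCB3 + 0xFD6E = 0x1CA21 → wrap carry → 0xCA22
  0xCA22 + 0x582F = 0x12251 → wrap carry → 0x2252
  0x2252 + 0x41DF = 0x06431
  0x6431 + 0x2ABB = 0x08EEC
One's-complement sum = 0x8EEC.
Checksum = ~0x8EEC & 0xFFFF = 0x7113.

7113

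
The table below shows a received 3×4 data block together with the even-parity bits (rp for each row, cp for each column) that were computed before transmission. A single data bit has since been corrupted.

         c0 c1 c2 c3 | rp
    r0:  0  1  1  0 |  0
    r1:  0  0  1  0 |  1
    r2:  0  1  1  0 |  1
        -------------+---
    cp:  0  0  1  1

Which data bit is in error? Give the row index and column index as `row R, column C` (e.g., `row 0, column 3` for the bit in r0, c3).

row 2, column 3

Recompute each row's even parity and compare to rp:
  r0: data parity 0, sent rp 0 → ok
  r1: data parity 1, sent rp 1 → ok
  r2: data parity 0, sent rp 1 → mismatch
Recompute each column's even parity and compare to cp:
  c0: data parity 0, sent cp 0 → ok
  c1: data parity 0, sent cp 0 → ok
  c2: data parity 1, sent cp 1 → ok
  c3: data parity 0, sent cp 1 → mismatch
Exactly one row (r2) and one column (c3) fail → the flipped bit is at their intersection.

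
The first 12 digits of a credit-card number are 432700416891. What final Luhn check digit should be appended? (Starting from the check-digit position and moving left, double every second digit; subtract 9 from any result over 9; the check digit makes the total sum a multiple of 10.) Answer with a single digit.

3

Partial digits right→left: 1 9 8 6 1 4 0 0 7 2 3 4
Double every second digit counting from the check-digit position (so the 1st, 3rd, 5th, ... of the partial from the right).
  doubled (with −9 where >9): 2 7 2 0 5 6 → sum 22
  kept as-is: 9 6 4 0 2 4 → sum 25
Total = 22 + 25 = 47.
Check digit = (10 − (47 mod 10)) mod 10 = 3.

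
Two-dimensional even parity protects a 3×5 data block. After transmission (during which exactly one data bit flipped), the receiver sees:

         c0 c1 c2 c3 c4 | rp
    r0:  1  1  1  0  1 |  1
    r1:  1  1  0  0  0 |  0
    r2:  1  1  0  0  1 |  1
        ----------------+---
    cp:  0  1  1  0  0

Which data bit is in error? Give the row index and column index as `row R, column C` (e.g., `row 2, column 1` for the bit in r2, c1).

row 0, column 0

Recompute each row's even parity and compare to rp:
  r0: data parity 0, sent rp 1 → mismatch
  r1: data parity 0, sent rp 0 → ok
  r2: data parity 1, sent rp 1 → ok
Recompute each column's even parity and compare to cp:
  c0: data parity 1, sent cp 0 → mismatch
  c1: data parity 1, sent cp 1 → ok
  c2: data parity 1, sent cp 1 → ok
  c3: data parity 0, sent cp 0 → ok
  c4: data parity 0, sent cp 0 → ok
Exactly one row (r0) and one column (c0) fail → the flipped bit is at their intersection.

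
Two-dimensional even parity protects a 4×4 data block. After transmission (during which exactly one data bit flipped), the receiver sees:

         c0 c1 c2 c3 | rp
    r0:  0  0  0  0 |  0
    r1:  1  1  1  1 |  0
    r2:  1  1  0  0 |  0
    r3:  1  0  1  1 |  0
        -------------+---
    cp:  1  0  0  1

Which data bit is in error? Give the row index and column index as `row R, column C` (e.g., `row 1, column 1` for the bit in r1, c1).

Recompute each row's even parity and compare to rp:
  r0: data parity 0, sent rp 0 → ok
  r1: data parity 0, sent rp 0 → ok
  r2: data parity 0, sent rp 0 → ok
  r3: data parity 1, sent rp 0 → mismatch
Recompute each column's even parity and compare to cp:
  c0: data parity 1, sent cp 1 → ok
  c1: data parity 0, sent cp 0 → ok
  c2: data parity 0, sent cp 0 → ok
  c3: data parity 0, sent cp 1 → mismatch
Exactly one row (r3) and one column (c3) fail → the flipped bit is at their intersection.

row 3, column 3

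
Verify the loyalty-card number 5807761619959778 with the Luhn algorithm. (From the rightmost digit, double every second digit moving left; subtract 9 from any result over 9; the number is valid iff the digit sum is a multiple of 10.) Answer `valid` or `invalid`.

invalid

From the right, keep odd positions and double even positions (subtract 9 from any doubled value over 9):
  doubled (positions 2,4,...): 5 9 9 2 2 5 0 1 → sum 33
  kept (positions 1,3,...): 8 7 5 9 6 6 7 8 → sum 56
Total = 89.
89 mod 10 = 9, so the number is invalid.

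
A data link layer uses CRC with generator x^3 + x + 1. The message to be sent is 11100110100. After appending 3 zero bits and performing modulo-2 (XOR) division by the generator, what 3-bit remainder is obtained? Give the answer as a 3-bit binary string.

Append 3 zeros: 11100110100000. Divide by 1011 (XOR where the leading bit is 1):
  pos 0: 1110 XOR 1011 = 0101
  pos 1: 1010 XOR 1011 = 0001
  pos 4: 1110 XOR 1011 = 0101
  pos 5: 1011 XOR 1011 = 0000
Remainder (last 3 bits) = 000. This is the CRC / FCS.

000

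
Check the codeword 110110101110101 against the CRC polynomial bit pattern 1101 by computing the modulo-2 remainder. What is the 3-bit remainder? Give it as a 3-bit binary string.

000

Modulo-2 division of 110110101110101 by 1101:
  pos 0: 1101 XOR 1101 = 0000
  pos 4: 1010 XOR 1101 = 0111
  pos 5: 1111 XOR 1101 = 0010
  pos 7: 1011 XOR 1101 = 0110
  pos 8: 1100 XOR 1101 = 0001
  pos 11: 1101 XOR 1101 = 0000
Remainder = 000 (zero — the frame passes the CRC check).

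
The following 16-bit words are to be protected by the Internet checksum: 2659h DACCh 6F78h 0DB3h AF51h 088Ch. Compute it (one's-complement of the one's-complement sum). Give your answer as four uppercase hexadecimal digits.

One's-complement addition (fold any carry out of bit 15 back into bit 0):
  0x2659 + 0xDACC = 0x10125 → wrap carry → 0x0126
  0x0126 + 0x6F78 = 0x0709E
  0x709E + 0x0DB3 = 0x07E51
  0x7E51 + 0xAF51 = 0x12DA2 → wrap carry → 0x2DA3
  0x2DA3 + 0x088C = 0x0362F
One's-complement sum = 0x362F.
Checksum = ~0x362F & 0xFFFF = 0xC9D0.

C9D0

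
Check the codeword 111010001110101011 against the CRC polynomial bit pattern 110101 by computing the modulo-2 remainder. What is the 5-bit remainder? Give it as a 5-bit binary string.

Modulo-2 division of 111010001110101011 by 110101:
  pos 0: 111010 XOR 110101 = 001111
  pos 2: 111100 XOR 110101 = 001001
  pos 4: 100111 XOR 110101 = 010010
  pos 5: 100101 XOR 110101 = 010000
  pos 6: 100000 XOR 110101 = 010101
  pos 7: 101011 XOR 110101 = 011110
  pos 8: 111100 XOR 110101 = 001001
  pos 10: 100110 XOR 110101 = 010011
  pos 11: 100111 XOR 110101 = 010010
  pos 12: 100101 XOR 110101 = 010000
Remainder = 10000 (nonzero — an error is detected).

10000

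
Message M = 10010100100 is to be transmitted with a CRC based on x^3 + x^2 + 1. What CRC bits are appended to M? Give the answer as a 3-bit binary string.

010

Append 3 zeros: 10010100100000. Divide by 1101 (XOR where the leading bit is 1):
  pos 0: 1001 XOR 1101 = 0100
  pos 1: 1000 XOR 1101 = 0101
  pos 2: 1011 XOR 1101 = 0110
  pos 3: 1100 XOR 1101 = 0001
  pos 6: 1010 XOR 1101 = 0111
  pos 7: 1110 XOR 1101 = 0011
  pos 9: 1100 XOR 1101 = 0001
Remainder (last 3 bits) = 010. This is the CRC / FCS.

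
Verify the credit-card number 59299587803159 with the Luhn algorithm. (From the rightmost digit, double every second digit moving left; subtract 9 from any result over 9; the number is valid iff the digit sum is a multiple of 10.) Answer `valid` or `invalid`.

From the right, keep odd positions and double even positions (subtract 9 from any doubled value over 9):
  doubled (positions 2,4,...): 1 6 7 7 9 4 1 → sum 35
  kept (positions 1,3,...): 9 1 0 7 5 9 9 → sum 40
Total = 75.
75 mod 10 = 5, so the number is invalid.

invalid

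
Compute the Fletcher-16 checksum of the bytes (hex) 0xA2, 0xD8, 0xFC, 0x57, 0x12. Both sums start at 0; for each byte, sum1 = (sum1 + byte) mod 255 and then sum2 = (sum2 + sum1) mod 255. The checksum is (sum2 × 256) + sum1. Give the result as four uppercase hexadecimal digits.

48E1

Running sums (mod 255):
  after byte 0 (0xA2): sum1=162, sum2=162
  after byte 1 (0xD8): sum1=123, sum2=30
  after byte 2 (0xFC): sum1=120, sum2=150
  after byte 3 (0x57): sum1=207, sum2=102
  after byte 4 (0x12): sum1=225, sum2=72
Checksum = sum2·256 + sum1 = 72·256 + 225 = 18657 = 0x48E1.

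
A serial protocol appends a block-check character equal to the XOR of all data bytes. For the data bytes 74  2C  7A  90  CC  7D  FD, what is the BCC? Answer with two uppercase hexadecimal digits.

FE

XOR the bytes together:
  start with 0x74
  0x74 ⊕ 0x2C = 0x58
  0x58 ⊕ 0x7A = 0x22
  0x22 ⊕ 0x90 = 0xB2
  0xB2 ⊕ 0xCC = 0x7E
  0x7E ⊕ 0x7D = 0x03
  0x03 ⊕ 0xFD = 0xFE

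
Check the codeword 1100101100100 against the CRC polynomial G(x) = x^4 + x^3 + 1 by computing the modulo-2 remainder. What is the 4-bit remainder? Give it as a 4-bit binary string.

Modulo-2 division of 1100101100100 by 11001:
  pos 0: 11001 XOR 11001 = 00000
  pos 6: 11001 XOR 11001 = 00000
Remainder = 0000 (zero — the frame passes the CRC check).

0000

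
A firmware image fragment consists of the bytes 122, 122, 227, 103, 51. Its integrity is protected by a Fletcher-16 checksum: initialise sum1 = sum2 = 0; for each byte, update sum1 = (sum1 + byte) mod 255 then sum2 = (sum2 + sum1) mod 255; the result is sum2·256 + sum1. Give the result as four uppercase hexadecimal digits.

Running sums (mod 255):
  after byte 0 (122): sum1=122, sum2=122
  after byte 1 (122): sum1=244, sum2=111
  after byte 2 (227): sum1=216, sum2=72
  after byte 3 (103): sum1=64, sum2=136
  after byte 4 (51): sum1=115, sum2=251
Checksum = sum2·256 + sum1 = 251·256 + 115 = 64371 = 0xFB73.

FB73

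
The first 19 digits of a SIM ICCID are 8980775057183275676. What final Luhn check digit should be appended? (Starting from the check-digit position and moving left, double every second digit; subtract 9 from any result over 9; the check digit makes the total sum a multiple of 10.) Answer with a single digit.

Partial digits right→left: 6 7 6 5 7 2 3 8 1 7 5 0 5 7 7 0 8 9 8
Double every second digit counting from the check-digit position (so the 1st, 3rd, 5th, ... of the partial from the right).
  doubled (with −9 where >9): 3 3 5 6 2 1 1 5 7 7 → sum 40
  kept as-is: 7 5 2 8 7 0 7 0 9 → sum 45
Total = 40 + 45 = 85.
Check digit = (10 − (85 mod 10)) mod 10 = 5.

5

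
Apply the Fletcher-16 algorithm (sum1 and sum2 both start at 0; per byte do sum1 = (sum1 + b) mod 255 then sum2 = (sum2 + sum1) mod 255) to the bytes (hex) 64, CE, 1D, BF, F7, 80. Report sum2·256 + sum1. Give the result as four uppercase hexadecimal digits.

Running sums (mod 255):
  after byte 0 (64): sum1=100, sum2=100
  after byte 1 (CE): sum1=51, sum2=151
  after byte 2 (1D): sum1=80, sum2=231
  after byte 3 (BF): sum1=16, sum2=247
  after byte 4 (F7): sum1=8, sum2=0
  after byte 5 (80): sum1=136, sum2=136
Checksum = sum2·256 + sum1 = 136·256 + 136 = 34952 = 0x8888.

8888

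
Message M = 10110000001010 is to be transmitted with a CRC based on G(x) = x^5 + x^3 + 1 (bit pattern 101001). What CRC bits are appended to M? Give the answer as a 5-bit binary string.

11011

Append 5 zeros: 1011000000101000000. Divide by 101001 (XOR where the leading bit is 1):
  pos 0: 101100 XOR 101001 = 000101
  pos 3: 101000 XOR 101001 = 000001
  pos 8: 101010 XOR 101001 = 000011
  pos 12: 110000 XOR 101001 = 011001
  pos 13: 110010 XOR 101001 = 011011
Remainder (last 5 bits) = 11011. This is the CRC / FCS.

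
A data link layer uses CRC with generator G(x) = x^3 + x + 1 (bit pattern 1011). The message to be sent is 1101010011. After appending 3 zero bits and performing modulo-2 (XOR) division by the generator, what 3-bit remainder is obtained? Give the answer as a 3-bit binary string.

001

Append 3 zeros: 1101010011000. Divide by 1011 (XOR where the leading bit is 1):
  pos 0: 1101 XOR 1011 = 0110
  pos 1: 1100 XOR 1011 = 0111
  pos 2: 1111 XOR 1011 = 0100
  pos 3: 1000 XOR 1011 = 0011
  pos 5: 1101 XOR 1011 = 0110
  pos 6: 1101 XOR 1011 = 0110
  pos 7: 1100 XOR 1011 = 0111
  pos 8: 1110 XOR 1011 = 0101
  pos 9: 1010 XOR 1011 = 0001
Remainder (last 3 bits) = 001. This is the CRC / FCS.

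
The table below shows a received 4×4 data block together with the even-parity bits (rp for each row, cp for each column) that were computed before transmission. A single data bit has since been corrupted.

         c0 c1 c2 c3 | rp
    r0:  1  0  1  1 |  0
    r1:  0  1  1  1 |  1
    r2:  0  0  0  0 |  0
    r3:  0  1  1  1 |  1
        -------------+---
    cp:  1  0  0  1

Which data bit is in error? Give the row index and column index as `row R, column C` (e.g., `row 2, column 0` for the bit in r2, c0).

row 0, column 2

Recompute each row's even parity and compare to rp:
  r0: data parity 1, sent rp 0 → mismatch
  r1: data parity 1, sent rp 1 → ok
  r2: data parity 0, sent rp 0 → ok
  r3: data parity 1, sent rp 1 → ok
Recompute each column's even parity and compare to cp:
  c0: data parity 1, sent cp 1 → ok
  c1: data parity 0, sent cp 0 → ok
  c2: data parity 1, sent cp 0 → mismatch
  c3: data parity 1, sent cp 1 → ok
Exactly one row (r0) and one column (c2) fail → the flipped bit is at their intersection.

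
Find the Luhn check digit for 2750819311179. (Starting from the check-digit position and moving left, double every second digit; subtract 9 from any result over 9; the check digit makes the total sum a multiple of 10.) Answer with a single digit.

7

Partial digits right→left: 9 7 1 1 1 3 9 1 8 0 5 7 2
Double every second digit counting from the check-digit position (so the 1st, 3rd, 5th, ... of the partial from the right).
  doubled (with −9 where >9): 9 2 2 9 7 1 4 → sum 34
  kept as-is: 7 1 3 1 0 7 → sum 19
Total = 34 + 19 = 53.
Check digit = (10 − (53 mod 10)) mod 10 = 7.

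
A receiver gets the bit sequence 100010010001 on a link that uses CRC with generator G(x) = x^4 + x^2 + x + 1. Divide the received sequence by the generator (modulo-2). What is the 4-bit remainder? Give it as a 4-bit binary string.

0000

Modulo-2 division of 100010010001 by 10111:
  pos 0: 10001 XOR 10111 = 00110
  pos 2: 11000 XOR 10111 = 01111
  pos 3: 11111 XOR 10111 = 01000
  pos 4: 10000 XOR 10111 = 00111
  pos 6: 11100 XOR 10111 = 01011
  pos 7: 10111 XOR 10111 = 00000
Remainder = 0000 (zero — the frame passes the CRC check).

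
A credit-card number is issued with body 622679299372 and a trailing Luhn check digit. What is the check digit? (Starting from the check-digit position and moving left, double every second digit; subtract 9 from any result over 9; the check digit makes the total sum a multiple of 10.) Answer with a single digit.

2

Partial digits right→left: 2 7 3 9 9 2 9 7 6 2 2 6
Double every second digit counting from the check-digit position (so the 1st, 3rd, 5th, ... of the partial from the right).
  doubled (with −9 where >9): 4 6 9 9 3 4 → sum 35
  kept as-is: 7 9 2 7 2 6 → sum 33
Total = 35 + 33 = 68.
Check digit = (10 − (68 mod 10)) mod 10 = 2.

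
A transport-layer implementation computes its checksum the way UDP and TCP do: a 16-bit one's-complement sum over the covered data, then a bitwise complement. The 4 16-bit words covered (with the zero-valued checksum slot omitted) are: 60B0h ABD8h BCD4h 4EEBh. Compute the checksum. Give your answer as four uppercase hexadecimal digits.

One's-complement addition (fold any carry out of bit 15 back into bit 0):
  0x60B0 + 0xABD8 = 0x10C88 → wrap carry → 0x0C89
  0x0C89 + 0xBCD4 = 0x0C95D
  0xC95D + 0x4EEB = 0x11848 → wrap carry → 0x1849
One's-complement sum = 0x1849.
Checksum = ~0x1849 & 0xFFFF = 0xE7B6.

E7B6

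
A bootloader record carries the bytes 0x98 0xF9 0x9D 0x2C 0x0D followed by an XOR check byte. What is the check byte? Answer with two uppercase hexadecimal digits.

XOR the bytes together:
  start with 0x98
  0x98 ⊕ 0xF9 = 0x61
  0x61 ⊕ 0x9D = 0xFC
  0xFC ⊕ 0x2C = 0xD0
  0xD0 ⊕ 0x0D = 0xDD

DD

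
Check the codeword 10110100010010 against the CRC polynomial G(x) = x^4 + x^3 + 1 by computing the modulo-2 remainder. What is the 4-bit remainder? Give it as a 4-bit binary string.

Modulo-2 division of 10110100010010 by 11001:
  pos 0: 10110 XOR 11001 = 01111
  pos 1: 11111 XOR 11001 = 00110
  pos 3: 11000 XOR 11001 = 00001
  pos 7: 10100 XOR 11001 = 01101
  pos 8: 11011 XOR 11001 = 00010
Remainder = 0100 (nonzero — an error is detected).

0100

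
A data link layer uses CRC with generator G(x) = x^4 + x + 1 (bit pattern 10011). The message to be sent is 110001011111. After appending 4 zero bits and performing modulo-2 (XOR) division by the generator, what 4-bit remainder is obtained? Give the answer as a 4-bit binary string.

Append 4 zeros: 1100010111110000. Divide by 10011 (XOR where the leading bit is 1):
  pos 0: 11000 XOR 10011 = 01011
  pos 1: 10111 XOR 10011 = 00100
  pos 3: 10001 XOR 10011 = 00010
  pos 6: 10111 XOR 10011 = 00100
  pos 8: 10010 XOR 10011 = 00001
Remainder (last 4 bits) = 1000. This is the CRC / FCS.

1000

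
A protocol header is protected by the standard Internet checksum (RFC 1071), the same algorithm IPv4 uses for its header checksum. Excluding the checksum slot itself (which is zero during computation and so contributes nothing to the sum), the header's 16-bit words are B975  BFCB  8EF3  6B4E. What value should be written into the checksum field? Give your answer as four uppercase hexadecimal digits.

8C7C

One's-complement addition (fold any carry out of bit 15 back into bit 0):
  0xB975 + 0xBFCB = 0x17940 → wrap carry → 0x7941
  0x7941 + 0x8EF3 = 0x10834 → wrap carry → 0x0835
  0x0835 + 0x6B4E = 0x07383
One's-complement sum = 0x7383.
Checksum = ~0x7383 & 0xFFFF = 0x8C7C.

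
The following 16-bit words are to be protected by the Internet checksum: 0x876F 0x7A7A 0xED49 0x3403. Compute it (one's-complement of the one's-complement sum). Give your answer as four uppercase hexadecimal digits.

One's-complement addition (fold any carry out of bit 15 back into bit 0):
  0x876F + 0x7A7A = 0x101E9 → wrap carry → 0x01EA
  0x01EA + 0xED49 = 0x0EF33
  0xEF33 + 0x3403 = 0x12336 → wrap carry → 0x2337
One's-complement sum = 0x2337.
Checksum = ~0x2337 & 0xFFFF = 0xDCC8.

DCC8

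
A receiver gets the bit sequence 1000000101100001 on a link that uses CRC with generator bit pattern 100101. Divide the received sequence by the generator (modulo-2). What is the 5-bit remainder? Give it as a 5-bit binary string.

Modulo-2 division of 1000000101100001 by 100101:
  pos 0: 100000 XOR 100101 = 000101
  pos 3: 101010 XOR 100101 = 001111
  pos 5: 111111 XOR 100101 = 011010
  pos 6: 110100 XOR 100101 = 010001
  pos 7: 100010 XOR 100101 = 000111
  pos 10: 111001 XOR 100101 = 011100
Remainder = 11100 (nonzero — an error is detected).

11100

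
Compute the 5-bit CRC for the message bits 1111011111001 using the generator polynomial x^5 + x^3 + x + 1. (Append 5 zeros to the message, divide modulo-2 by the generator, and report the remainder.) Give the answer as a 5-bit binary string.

Append 5 zeros: 111101111100100000. Divide by 101011 (XOR where the leading bit is 1):
  pos 0: 111101 XOR 101011 = 010110
  pos 1: 101101 XOR 101011 = 000110
  pos 4: 110111 XOR 101011 = 011100
  pos 5: 111000 XOR 101011 = 010011
  pos 6: 100110 XOR 101011 = 001101
  pos 8: 110110 XOR 101011 = 011101
  pos 9: 111010 XOR 101011 = 010001
  pos 10: 100010 XOR 101011 = 001001
  pos 12: 100100 XOR 101011 = 001111
Remainder (last 5 bits) = 01111. This is the CRC / FCS.

01111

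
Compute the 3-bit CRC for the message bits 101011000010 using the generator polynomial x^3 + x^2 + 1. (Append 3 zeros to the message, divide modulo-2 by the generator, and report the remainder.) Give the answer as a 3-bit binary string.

100

Append 3 zeros: 101011000010000. Divide by 1101 (XOR where the leading bit is 1):
  pos 0: 1010 XOR 1101 = 0111
  pos 1: 1111 XOR 1101 = 0010
  pos 3: 1010 XOR 1101 = 0111
  pos 4: 1110 XOR 1101 = 0011
  pos 6: 1100 XOR 1101 = 0001
  pos 9: 1100 XOR 1101 = 0001
Remainder (last 3 bits) = 100. This is the CRC / FCS.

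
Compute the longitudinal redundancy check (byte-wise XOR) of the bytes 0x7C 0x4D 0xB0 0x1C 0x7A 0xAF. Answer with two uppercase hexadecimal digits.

48

XOR the bytes together:
  start with 0x7C
  0x7C ⊕ 0x4D = 0x31
  0x31 ⊕ 0xB0 = 0x81
  0x81 ⊕ 0x1C = 0x9D
  0x9D ⊕ 0x7A = 0xE7
  0xE7 ⊕ 0xAF = 0x48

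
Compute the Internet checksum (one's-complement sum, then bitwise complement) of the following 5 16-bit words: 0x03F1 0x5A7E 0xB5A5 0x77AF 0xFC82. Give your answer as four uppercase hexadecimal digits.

One's-complement addition (fold any carry out of bit 15 back into bit 0):
  0x03F1 + 0x5A7E = 0x05E6F
  0x5E6F + 0xB5A5 = 0x11414 → wrap carry → 0x1415
  0x1415 + 0x77AF = 0x08BC4
  0x8BC4 + 0xFC82 = 0x18846 → wrap carry → 0x8847
One's-complement sum = 0x8847.
Checksum = ~0x8847 & 0xFFFF = 0x77B8.

77B8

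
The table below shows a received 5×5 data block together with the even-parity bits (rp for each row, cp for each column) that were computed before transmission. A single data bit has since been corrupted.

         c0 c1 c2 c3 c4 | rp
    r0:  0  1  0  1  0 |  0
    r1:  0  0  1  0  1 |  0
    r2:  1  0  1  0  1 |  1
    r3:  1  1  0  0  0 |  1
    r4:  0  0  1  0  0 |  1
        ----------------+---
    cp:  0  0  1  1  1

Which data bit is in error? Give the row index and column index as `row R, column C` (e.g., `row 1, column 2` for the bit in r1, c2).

row 3, column 4

Recompute each row's even parity and compare to rp:
  r0: data parity 0, sent rp 0 → ok
  r1: data parity 0, sent rp 0 → ok
  r2: data parity 1, sent rp 1 → ok
  r3: data parity 0, sent rp 1 → mismatch
  r4: data parity 1, sent rp 1 → ok
Recompute each column's even parity and compare to cp:
  c0: data parity 0, sent cp 0 → ok
  c1: data parity 0, sent cp 0 → ok
  c2: data parity 1, sent cp 1 → ok
  c3: data parity 1, sent cp 1 → ok
  c4: data parity 0, sent cp 1 → mismatch
Exactly one row (r3) and one column (c4) fail → the flipped bit is at their intersection.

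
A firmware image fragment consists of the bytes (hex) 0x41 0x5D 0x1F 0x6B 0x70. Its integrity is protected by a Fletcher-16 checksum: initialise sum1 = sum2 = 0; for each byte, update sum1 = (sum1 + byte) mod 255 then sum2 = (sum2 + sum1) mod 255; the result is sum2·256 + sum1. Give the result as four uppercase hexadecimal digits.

6099

Running sums (mod 255):
  after byte 0 (0x41): sum1=65, sum2=65
  after byte 1 (0x5D): sum1=158, sum2=223
  after byte 2 (0x1F): sum1=189, sum2=157
  after byte 3 (0x6B): sum1=41, sum2=198
  after byte 4 (0x70): sum1=153, sum2=96
Checksum = sum2·256 + sum1 = 96·256 + 153 = 24729 = 0x6099.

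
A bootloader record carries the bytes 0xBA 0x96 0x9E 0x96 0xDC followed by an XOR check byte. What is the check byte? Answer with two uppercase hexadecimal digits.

XOR the bytes together:
  start with 0xBA
  0xBA ⊕ 0x96 = 0x2C
  0x2C ⊕ 0x9E = 0xB2
  0xB2 ⊕ 0x96 = 0x24
  0x24 ⊕ 0xDC = 0xF8

F8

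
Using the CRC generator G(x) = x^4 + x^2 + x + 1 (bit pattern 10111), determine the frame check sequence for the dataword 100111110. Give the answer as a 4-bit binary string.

Append 4 zeros: 1001111100000. Divide by 10111 (XOR where the leading bit is 1):
  pos 0: 10011 XOR 10111 = 00100
  pos 2: 10011 XOR 10111 = 00100
  pos 4: 10010 XOR 10111 = 00101
  pos 6: 10100 XOR 10111 = 00011
Remainder (last 4 bits) = 1100. This is the CRC / FCS.

1100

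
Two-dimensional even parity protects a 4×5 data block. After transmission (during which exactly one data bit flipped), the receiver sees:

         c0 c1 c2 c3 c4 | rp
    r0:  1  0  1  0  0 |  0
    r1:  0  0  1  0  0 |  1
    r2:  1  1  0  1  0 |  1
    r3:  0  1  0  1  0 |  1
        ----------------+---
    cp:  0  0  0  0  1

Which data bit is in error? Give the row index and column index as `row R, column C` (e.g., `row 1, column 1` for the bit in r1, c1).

Recompute each row's even parity and compare to rp:
  r0: data parity 0, sent rp 0 → ok
  r1: data parity 1, sent rp 1 → ok
  r2: data parity 1, sent rp 1 → ok
  r3: data parity 0, sent rp 1 → mismatch
Recompute each column's even parity and compare to cp:
  c0: data parity 0, sent cp 0 → ok
  c1: data parity 0, sent cp 0 → ok
  c2: data parity 0, sent cp 0 → ok
  c3: data parity 0, sent cp 0 → ok
  c4: data parity 0, sent cp 1 → mismatch
Exactly one row (r3) and one column (c4) fail → the flipped bit is at their intersection.

row 3, column 4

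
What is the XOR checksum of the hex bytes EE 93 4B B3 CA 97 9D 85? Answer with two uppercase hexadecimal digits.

XOR the bytes together:
  start with 0xEE
  0xEE ⊕ 0x93 = 0x7D
  0x7D ⊕ 0x4B = 0x36
  0x36 ⊕ 0xB3 = 0x85
  0x85 ⊕ 0xCA = 0x4F
  0x4F ⊕ 0x97 = 0xD8
  0xD8 ⊕ 0x9D = 0x45
  0x45 ⊕ 0x85 = 0xC0

C0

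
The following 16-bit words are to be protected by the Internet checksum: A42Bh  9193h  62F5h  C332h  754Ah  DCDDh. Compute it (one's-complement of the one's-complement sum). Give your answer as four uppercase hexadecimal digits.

One's-complement addition (fold any carry out of bit 15 back into bit 0):
  0xA42B + 0x9193 = 0x135BE → wrap carry → 0x35BF
  0x35BF + 0x62F5 = 0x098B4
  0x98B4 + 0xC332 = 0x15BE6 → wrap carry → 0x5BE7
  0x5BE7 + 0x754A = 0x0D131
  0xD131 + 0xDCDD = 0x1AE0E → wrap carry → 0xAE0F
One's-complement sum = 0xAE0F.
Checksum = ~0xAE0F & 0xFFFF = 0x51F0.

51F0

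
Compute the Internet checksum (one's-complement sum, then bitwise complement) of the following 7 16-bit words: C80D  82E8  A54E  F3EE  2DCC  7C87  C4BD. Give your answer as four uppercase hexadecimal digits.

ACBA

One's-complement addition (fold any carry out of bit 15 back into bit 0):
  0xC80D + 0x82E8 = 0x14AF5 → wrap carry → 0x4AF6
  0x4AF6 + 0xA54E = 0x0F044
  0xF044 + 0xF3EE = 0x1E432 → wrap carry → 0xE433
  0xE433 + 0x2DCC = 0x111FF → wrap carry → 0x1200
  0x1200 + 0x7C87 = 0x08E87
  0x8E87 + 0xC4BD = 0x15344 → wrap carry → 0x5345
One's-complement sum = 0x5345.
Checksum = ~0x5345 & 0xFFFF = 0xACBA.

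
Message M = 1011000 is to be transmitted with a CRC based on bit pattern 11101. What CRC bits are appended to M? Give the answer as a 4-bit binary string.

1011

Append 4 zeros: 10110000000. Divide by 11101 (XOR where the leading bit is 1):
  pos 0: 10110 XOR 11101 = 01011
  pos 1: 10110 XOR 11101 = 01011
  pos 2: 10110 XOR 11101 = 01011
  pos 3: 10110 XOR 11101 = 01011
  pos 4: 10110 XOR 11101 = 01011
  pos 5: 10110 XOR 11101 = 01011
  pos 6: 10110 XOR 11101 = 01011
Remainder (last 4 bits) = 1011. This is the CRC / FCS.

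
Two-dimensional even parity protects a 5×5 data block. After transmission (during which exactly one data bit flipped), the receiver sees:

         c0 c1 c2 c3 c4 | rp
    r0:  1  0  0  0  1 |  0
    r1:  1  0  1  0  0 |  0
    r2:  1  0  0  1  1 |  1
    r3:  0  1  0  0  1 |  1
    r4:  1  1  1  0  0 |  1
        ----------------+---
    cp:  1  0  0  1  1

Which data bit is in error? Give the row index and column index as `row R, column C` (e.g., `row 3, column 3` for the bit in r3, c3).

row 3, column 0

Recompute each row's even parity and compare to rp:
  r0: data parity 0, sent rp 0 → ok
  r1: data parity 0, sent rp 0 → ok
  r2: data parity 1, sent rp 1 → ok
  r3: data parity 0, sent rp 1 → mismatch
  r4: data parity 1, sent rp 1 → ok
Recompute each column's even parity and compare to cp:
  c0: data parity 0, sent cp 1 → mismatch
  c1: data parity 0, sent cp 0 → ok
  c2: data parity 0, sent cp 0 → ok
  c3: data parity 1, sent cp 1 → ok
  c4: data parity 1, sent cp 1 → ok
Exactly one row (r3) and one column (c0) fail → the flipped bit is at their intersection.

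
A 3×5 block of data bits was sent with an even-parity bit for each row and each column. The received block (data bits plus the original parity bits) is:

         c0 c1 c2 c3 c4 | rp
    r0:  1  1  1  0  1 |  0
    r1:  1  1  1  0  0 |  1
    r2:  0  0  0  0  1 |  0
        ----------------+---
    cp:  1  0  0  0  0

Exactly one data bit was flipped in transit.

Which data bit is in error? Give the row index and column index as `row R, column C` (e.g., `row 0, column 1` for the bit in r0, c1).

Recompute each row's even parity and compare to rp:
  r0: data parity 0, sent rp 0 → ok
  r1: data parity 1, sent rp 1 → ok
  r2: data parity 1, sent rp 0 → mismatch
Recompute each column's even parity and compare to cp:
  c0: data parity 0, sent cp 1 → mismatch
  c1: data parity 0, sent cp 0 → ok
  c2: data parity 0, sent cp 0 → ok
  c3: data parity 0, sent cp 0 → ok
  c4: data parity 0, sent cp 0 → ok
Exactly one row (r2) and one column (c0) fail → the flipped bit is at their intersection.

row 2, column 0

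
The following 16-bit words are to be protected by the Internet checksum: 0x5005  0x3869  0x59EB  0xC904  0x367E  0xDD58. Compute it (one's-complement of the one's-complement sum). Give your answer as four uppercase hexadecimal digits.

One's-complement addition (fold any carry out of bit 15 back into bit 0):
  0x5005 + 0x3869 = 0x0886E
  0x886E + 0x59EB = 0x0E259
  0xE259 + 0xC904 = 0x1AB5D → wrap carry → 0xAB5E
  0xAB5E + 0x367E = 0x0E1DC
  0xE1DC + 0xDD58 = 0x1BF34 → wrap carry → 0xBF35
One's-complement sum = 0xBF35.
Checksum = ~0xBF35 & 0xFFFF = 0x40CA.

40CA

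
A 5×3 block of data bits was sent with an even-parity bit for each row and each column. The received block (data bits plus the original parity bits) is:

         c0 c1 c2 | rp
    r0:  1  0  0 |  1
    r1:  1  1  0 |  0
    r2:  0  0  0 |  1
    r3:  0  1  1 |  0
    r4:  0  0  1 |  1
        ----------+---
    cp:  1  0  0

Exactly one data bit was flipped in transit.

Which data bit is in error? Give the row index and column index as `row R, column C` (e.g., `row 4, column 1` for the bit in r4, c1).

Recompute each row's even parity and compare to rp:
  r0: data parity 1, sent rp 1 → ok
  r1: data parity 0, sent rp 0 → ok
  r2: data parity 0, sent rp 1 → mismatch
  r3: data parity 0, sent rp 0 → ok
  r4: data parity 1, sent rp 1 → ok
Recompute each column's even parity and compare to cp:
  c0: data parity 0, sent cp 1 → mismatch
  c1: data parity 0, sent cp 0 → ok
  c2: data parity 0, sent cp 0 → ok
Exactly one row (r2) and one column (c0) fail → the flipped bit is at their intersection.

row 2, column 0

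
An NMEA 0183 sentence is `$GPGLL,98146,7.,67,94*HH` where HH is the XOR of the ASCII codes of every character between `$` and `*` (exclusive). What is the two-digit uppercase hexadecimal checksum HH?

XOR the ASCII codes of the payload characters:
  'G' = 0x47 → acc = 0x47
  'P' = 0x50 → acc = 0x17
  'G' = 0x47 → acc = 0x50
  'L' = 0x4C → acc = 0x1C
  'L' = 0x4C → acc = 0x50
  ',' = 0x2C → acc = 0x7C
  '9' = 0x39 → acc = 0x45
  '8' = 0x38 → acc = 0x7D
  '1' = 0x31 → acc = 0x4C
  '4' = 0x34 → acc = 0x78
  '6' = 0x36 → acc = 0x4E
  ',' = 0x2C → acc = 0x62
  '7' = 0x37 → acc = 0x55
  '.' = 0x2E → acc = 0x7B
  ',' = 0x2C → acc = 0x57
  '6' = 0x36 → acc = 0x61
  '7' = 0x37 → acc = 0x56
  ',' = 0x2C → acc = 0x7A
  '9' = 0x39 → acc = 0x43
  '4' = 0x34 → acc = 0x77
Checksum = 0x77.

77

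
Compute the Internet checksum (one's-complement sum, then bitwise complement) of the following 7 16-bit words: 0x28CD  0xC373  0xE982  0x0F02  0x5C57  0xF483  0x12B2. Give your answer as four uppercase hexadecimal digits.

One's-complement addition (fold any carry out of bit 15 back into bit 0):
  0x28CD + 0xC373 = 0x0EC40
  0xEC40 + 0xE982 = 0x1D5C2 → wrap carry → 0xD5C3
  0xD5C3 + 0x0F02 = 0x0E4C5
  0xE4C5 + 0x5C57 = 0x1411C → wrap carry → 0x411D
  0x411D + 0xF483 = 0x135A0 → wrap carry → 0x35A1
  0x35A1 + 0x12B2 = 0x04853
One's-complement sum = 0x4853.
Checksum = ~0x4853 & 0xFFFF = 0xB7AC.

B7AC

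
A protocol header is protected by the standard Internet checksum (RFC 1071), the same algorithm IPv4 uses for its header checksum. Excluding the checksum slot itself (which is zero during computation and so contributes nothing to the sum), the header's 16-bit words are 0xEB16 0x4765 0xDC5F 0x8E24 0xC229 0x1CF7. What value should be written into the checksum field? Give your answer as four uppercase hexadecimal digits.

One's-complement addition (fold any carry out of bit 15 back into bit 0):
  0xEB16 + 0x4765 = 0x1327B → wrap carry → 0x327C
  0x327C + 0xDC5F = 0x10EDB → wrap carry → 0x0EDC
  0x0EDC + 0x8E24 = 0x09D00
  0x9D00 + 0xC229 = 0x15F29 → wrap carry → 0x5F2A
  0x5F2A + 0x1CF7 = 0x07C21
One's-complement sum = 0x7C21.
Checksum = ~0x7C21 & 0xFFFF = 0x83DE.

83DE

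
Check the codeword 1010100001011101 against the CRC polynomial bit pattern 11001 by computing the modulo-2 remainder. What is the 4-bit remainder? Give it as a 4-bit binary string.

0001

Modulo-2 division of 1010100001011101 by 11001:
  pos 0: 10101 XOR 11001 = 01100
  pos 1: 11000 XOR 11001 = 00001
  pos 5: 10001 XOR 11001 = 01000
  pos 6: 10000 XOR 11001 = 01001
  pos 7: 10011 XOR 11001 = 01010
  pos 8: 10101 XOR 11001 = 01100
  pos 9: 11001 XOR 11001 = 00000
Remainder = 0001 (nonzero — an error is detected).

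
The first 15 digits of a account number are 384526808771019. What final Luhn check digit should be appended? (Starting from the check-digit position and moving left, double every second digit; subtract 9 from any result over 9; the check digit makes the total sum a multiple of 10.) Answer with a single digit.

6

Partial digits right→left: 9 1 0 1 7 7 8 0 8 6 2 5 4 8 3
Double every second digit counting from the check-digit position (so the 1st, 3rd, 5th, ... of the partial from the right).
  doubled (with −9 where >9): 9 0 5 7 7 4 8 6 → sum 46
  kept as-is: 1 1 7 0 6 5 8 → sum 28
Total = 46 + 28 = 74.
Check digit = (10 − (74 mod 10)) mod 10 = 6.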